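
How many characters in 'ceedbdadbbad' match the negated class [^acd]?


Negated class [^acd] matches any char NOT in {a, c, d}
Scanning 'ceedbdadbbad':
  pos 0: 'c' -> no (excluded)
  pos 1: 'e' -> MATCH
  pos 2: 'e' -> MATCH
  pos 3: 'd' -> no (excluded)
  pos 4: 'b' -> MATCH
  pos 5: 'd' -> no (excluded)
  pos 6: 'a' -> no (excluded)
  pos 7: 'd' -> no (excluded)
  pos 8: 'b' -> MATCH
  pos 9: 'b' -> MATCH
  pos 10: 'a' -> no (excluded)
  pos 11: 'd' -> no (excluded)
Total matches: 5

5


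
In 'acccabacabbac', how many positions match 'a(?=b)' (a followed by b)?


Lookahead 'a(?=b)' matches 'a' only when followed by 'b'.
String: 'acccabacabbac'
Checking each position where char is 'a':
  pos 0: 'a' -> no (next='c')
  pos 4: 'a' -> MATCH (next='b')
  pos 6: 'a' -> no (next='c')
  pos 8: 'a' -> MATCH (next='b')
  pos 11: 'a' -> no (next='c')
Matching positions: [4, 8]
Count: 2

2


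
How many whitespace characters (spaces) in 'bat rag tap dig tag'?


\s matches whitespace characters (spaces, tabs, etc.).
Text: 'bat rag tap dig tag'
This text has 5 words separated by spaces.
Number of spaces = number of words - 1 = 5 - 1 = 4

4


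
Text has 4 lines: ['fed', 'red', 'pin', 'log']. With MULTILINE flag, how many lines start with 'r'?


With MULTILINE flag, ^ matches the start of each line.
Lines: ['fed', 'red', 'pin', 'log']
Checking which lines start with 'r':
  Line 1: 'fed' -> no
  Line 2: 'red' -> MATCH
  Line 3: 'pin' -> no
  Line 4: 'log' -> no
Matching lines: ['red']
Count: 1

1


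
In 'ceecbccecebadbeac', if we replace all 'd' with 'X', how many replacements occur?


re.sub('d', 'X', text) replaces every occurrence of 'd' with 'X'.
Text: 'ceecbccecebadbeac'
Scanning for 'd':
  pos 12: 'd' -> replacement #1
Total replacements: 1

1


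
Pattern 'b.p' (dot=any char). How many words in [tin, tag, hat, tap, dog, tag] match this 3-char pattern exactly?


Pattern 'b.p' means: starts with 'b', any single char, ends with 'p'.
Checking each word (must be exactly 3 chars):
  'tin' (len=3): no
  'tag' (len=3): no
  'hat' (len=3): no
  'tap' (len=3): no
  'dog' (len=3): no
  'tag' (len=3): no
Matching words: []
Total: 0

0


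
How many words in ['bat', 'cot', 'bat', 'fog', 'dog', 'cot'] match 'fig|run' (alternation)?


Alternation 'fig|run' matches either 'fig' or 'run'.
Checking each word:
  'bat' -> no
  'cot' -> no
  'bat' -> no
  'fog' -> no
  'dog' -> no
  'cot' -> no
Matches: []
Count: 0

0


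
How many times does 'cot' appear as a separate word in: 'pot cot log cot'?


Scanning each word for exact match 'cot':
  Word 1: 'pot' -> no
  Word 2: 'cot' -> MATCH
  Word 3: 'log' -> no
  Word 4: 'cot' -> MATCH
Total matches: 2

2


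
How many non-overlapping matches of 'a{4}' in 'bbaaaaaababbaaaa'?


Pattern 'a{4}' matches exactly 4 consecutive a's (greedy, non-overlapping).
String: 'bbaaaaaababbaaaa'
Scanning for runs of a's:
  Run at pos 2: 'aaaaaa' (length 6) -> 1 match(es)
  Run at pos 9: 'a' (length 1) -> 0 match(es)
  Run at pos 12: 'aaaa' (length 4) -> 1 match(es)
Matches found: ['aaaa', 'aaaa']
Total: 2

2


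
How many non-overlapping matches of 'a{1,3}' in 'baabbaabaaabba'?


Pattern 'a{1,3}' matches between 1 and 3 consecutive a's (greedy).
String: 'baabbaabaaabba'
Finding runs of a's and applying greedy matching:
  Run at pos 1: 'aa' (length 2)
  Run at pos 5: 'aa' (length 2)
  Run at pos 8: 'aaa' (length 3)
  Run at pos 13: 'a' (length 1)
Matches: ['aa', 'aa', 'aaa', 'a']
Count: 4

4


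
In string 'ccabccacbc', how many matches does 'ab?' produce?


Pattern 'ab?' matches 'a' optionally followed by 'b'.
String: 'ccabccacbc'
Scanning left to right for 'a' then checking next char:
  Match 1: 'ab' (a followed by b)
  Match 2: 'a' (a not followed by b)
Total matches: 2

2


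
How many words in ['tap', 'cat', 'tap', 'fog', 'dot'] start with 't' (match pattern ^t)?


Pattern ^t anchors to start of word. Check which words begin with 't':
  'tap' -> MATCH (starts with 't')
  'cat' -> no
  'tap' -> MATCH (starts with 't')
  'fog' -> no
  'dot' -> no
Matching words: ['tap', 'tap']
Count: 2

2


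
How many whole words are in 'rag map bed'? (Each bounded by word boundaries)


Word boundaries (\b) mark the start/end of each word.
Text: 'rag map bed'
Splitting by whitespace:
  Word 1: 'rag'
  Word 2: 'map'
  Word 3: 'bed'
Total whole words: 3

3


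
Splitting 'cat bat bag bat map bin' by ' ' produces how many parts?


Splitting by ' ' breaks the string at each occurrence of the separator.
Text: 'cat bat bag bat map bin'
Parts after split:
  Part 1: 'cat'
  Part 2: 'bat'
  Part 3: 'bag'
  Part 4: 'bat'
  Part 5: 'map'
  Part 6: 'bin'
Total parts: 6

6


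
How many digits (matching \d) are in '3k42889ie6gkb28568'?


\d matches any digit 0-9.
Scanning '3k42889ie6gkb28568':
  pos 0: '3' -> DIGIT
  pos 2: '4' -> DIGIT
  pos 3: '2' -> DIGIT
  pos 4: '8' -> DIGIT
  pos 5: '8' -> DIGIT
  pos 6: '9' -> DIGIT
  pos 9: '6' -> DIGIT
  pos 13: '2' -> DIGIT
  pos 14: '8' -> DIGIT
  pos 15: '5' -> DIGIT
  pos 16: '6' -> DIGIT
  pos 17: '8' -> DIGIT
Digits found: ['3', '4', '2', '8', '8', '9', '6', '2', '8', '5', '6', '8']
Total: 12

12


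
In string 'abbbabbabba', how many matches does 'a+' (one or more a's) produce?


Pattern 'a+' matches one or more consecutive a's.
String: 'abbbabbabba'
Scanning for runs of a:
  Match 1: 'a' (length 1)
  Match 2: 'a' (length 1)
  Match 3: 'a' (length 1)
  Match 4: 'a' (length 1)
Total matches: 4

4


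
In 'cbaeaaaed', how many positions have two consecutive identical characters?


Looking for consecutive identical characters in 'cbaeaaaed':
  pos 0-1: 'c' vs 'b' -> different
  pos 1-2: 'b' vs 'a' -> different
  pos 2-3: 'a' vs 'e' -> different
  pos 3-4: 'e' vs 'a' -> different
  pos 4-5: 'a' vs 'a' -> MATCH ('aa')
  pos 5-6: 'a' vs 'a' -> MATCH ('aa')
  pos 6-7: 'a' vs 'e' -> different
  pos 7-8: 'e' vs 'd' -> different
Consecutive identical pairs: ['aa', 'aa']
Count: 2

2


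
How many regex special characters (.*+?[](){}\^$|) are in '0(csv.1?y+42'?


Regex special characters are: . * + ? [ ] ( ) { } \ ^ $ |
Scanning '0(csv.1?y+42':
  pos 1: '(' -> SPECIAL
  pos 5: '.' -> SPECIAL
  pos 7: '?' -> SPECIAL
  pos 9: '+' -> SPECIAL
Special chars found: ['(', '.', '?', '+']
Total: 4

4


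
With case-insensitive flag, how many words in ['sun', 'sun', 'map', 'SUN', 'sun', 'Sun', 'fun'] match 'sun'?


Case-insensitive matching: compare each word's lowercase form to 'sun'.
  'sun' -> lower='sun' -> MATCH
  'sun' -> lower='sun' -> MATCH
  'map' -> lower='map' -> no
  'SUN' -> lower='sun' -> MATCH
  'sun' -> lower='sun' -> MATCH
  'Sun' -> lower='sun' -> MATCH
  'fun' -> lower='fun' -> no
Matches: ['sun', 'sun', 'SUN', 'sun', 'Sun']
Count: 5

5


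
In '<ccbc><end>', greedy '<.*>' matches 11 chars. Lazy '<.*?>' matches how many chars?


Greedy '<.*>' tries to match as MUCH as possible.
Lazy '<.*?>' tries to match as LITTLE as possible.

String: '<ccbc><end>'
Greedy '<.*>' starts at first '<' and extends to the LAST '>': '<ccbc><end>' (11 chars)
Lazy '<.*?>' starts at first '<' and stops at the FIRST '>': '<ccbc>' (6 chars)

6


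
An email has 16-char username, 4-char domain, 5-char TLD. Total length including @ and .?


An email address has format: username@domain.tld
Username length: 16
'@' character: 1
Domain length: 4
'.' character: 1
TLD length: 5
Total = 16 + 1 + 4 + 1 + 5 = 27

27


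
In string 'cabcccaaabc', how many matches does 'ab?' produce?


Pattern 'ab?' matches 'a' optionally followed by 'b'.
String: 'cabcccaaabc'
Scanning left to right for 'a' then checking next char:
  Match 1: 'ab' (a followed by b)
  Match 2: 'a' (a not followed by b)
  Match 3: 'a' (a not followed by b)
  Match 4: 'ab' (a followed by b)
Total matches: 4

4


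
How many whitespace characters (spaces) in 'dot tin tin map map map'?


\s matches whitespace characters (spaces, tabs, etc.).
Text: 'dot tin tin map map map'
This text has 6 words separated by spaces.
Number of spaces = number of words - 1 = 6 - 1 = 5

5


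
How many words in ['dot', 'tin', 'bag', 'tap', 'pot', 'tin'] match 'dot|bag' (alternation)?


Alternation 'dot|bag' matches either 'dot' or 'bag'.
Checking each word:
  'dot' -> MATCH
  'tin' -> no
  'bag' -> MATCH
  'tap' -> no
  'pot' -> no
  'tin' -> no
Matches: ['dot', 'bag']
Count: 2

2


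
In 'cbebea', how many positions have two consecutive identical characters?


Looking for consecutive identical characters in 'cbebea':
  pos 0-1: 'c' vs 'b' -> different
  pos 1-2: 'b' vs 'e' -> different
  pos 2-3: 'e' vs 'b' -> different
  pos 3-4: 'b' vs 'e' -> different
  pos 4-5: 'e' vs 'a' -> different
Consecutive identical pairs: []
Count: 0

0


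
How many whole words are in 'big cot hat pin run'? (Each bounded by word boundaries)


Word boundaries (\b) mark the start/end of each word.
Text: 'big cot hat pin run'
Splitting by whitespace:
  Word 1: 'big'
  Word 2: 'cot'
  Word 3: 'hat'
  Word 4: 'pin'
  Word 5: 'run'
Total whole words: 5

5


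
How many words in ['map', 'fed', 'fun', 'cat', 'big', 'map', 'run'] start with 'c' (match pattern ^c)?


Pattern ^c anchors to start of word. Check which words begin with 'c':
  'map' -> no
  'fed' -> no
  'fun' -> no
  'cat' -> MATCH (starts with 'c')
  'big' -> no
  'map' -> no
  'run' -> no
Matching words: ['cat']
Count: 1

1


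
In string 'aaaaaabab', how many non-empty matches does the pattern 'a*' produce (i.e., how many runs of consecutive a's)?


Pattern 'a*' matches zero or more a's. We want non-empty runs of consecutive a's.
String: 'aaaaaabab'
Walking through the string to find runs of a's:
  Run 1: positions 0-5 -> 'aaaaaa'
  Run 2: positions 7-7 -> 'a'
Non-empty runs found: ['aaaaaa', 'a']
Count: 2

2


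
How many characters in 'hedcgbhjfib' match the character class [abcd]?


Character class [abcd] matches any of: {a, b, c, d}
Scanning string 'hedcgbhjfib' character by character:
  pos 0: 'h' -> no
  pos 1: 'e' -> no
  pos 2: 'd' -> MATCH
  pos 3: 'c' -> MATCH
  pos 4: 'g' -> no
  pos 5: 'b' -> MATCH
  pos 6: 'h' -> no
  pos 7: 'j' -> no
  pos 8: 'f' -> no
  pos 9: 'i' -> no
  pos 10: 'b' -> MATCH
Total matches: 4

4


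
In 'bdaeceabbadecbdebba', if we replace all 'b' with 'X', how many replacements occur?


re.sub('b', 'X', text) replaces every occurrence of 'b' with 'X'.
Text: 'bdaeceabbadecbdebba'
Scanning for 'b':
  pos 0: 'b' -> replacement #1
  pos 7: 'b' -> replacement #2
  pos 8: 'b' -> replacement #3
  pos 13: 'b' -> replacement #4
  pos 16: 'b' -> replacement #5
  pos 17: 'b' -> replacement #6
Total replacements: 6

6


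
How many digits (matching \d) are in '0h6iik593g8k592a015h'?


\d matches any digit 0-9.
Scanning '0h6iik593g8k592a015h':
  pos 0: '0' -> DIGIT
  pos 2: '6' -> DIGIT
  pos 6: '5' -> DIGIT
  pos 7: '9' -> DIGIT
  pos 8: '3' -> DIGIT
  pos 10: '8' -> DIGIT
  pos 12: '5' -> DIGIT
  pos 13: '9' -> DIGIT
  pos 14: '2' -> DIGIT
  pos 16: '0' -> DIGIT
  pos 17: '1' -> DIGIT
  pos 18: '5' -> DIGIT
Digits found: ['0', '6', '5', '9', '3', '8', '5', '9', '2', '0', '1', '5']
Total: 12

12


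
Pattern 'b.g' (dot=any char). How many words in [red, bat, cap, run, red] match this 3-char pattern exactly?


Pattern 'b.g' means: starts with 'b', any single char, ends with 'g'.
Checking each word (must be exactly 3 chars):
  'red' (len=3): no
  'bat' (len=3): no
  'cap' (len=3): no
  'run' (len=3): no
  'red' (len=3): no
Matching words: []
Total: 0

0


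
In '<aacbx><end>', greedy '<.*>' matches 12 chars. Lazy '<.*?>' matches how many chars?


Greedy '<.*>' tries to match as MUCH as possible.
Lazy '<.*?>' tries to match as LITTLE as possible.

String: '<aacbx><end>'
Greedy '<.*>' starts at first '<' and extends to the LAST '>': '<aacbx><end>' (12 chars)
Lazy '<.*?>' starts at first '<' and stops at the FIRST '>': '<aacbx>' (7 chars)

7


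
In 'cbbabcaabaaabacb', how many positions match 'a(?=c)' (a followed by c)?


Lookahead 'a(?=c)' matches 'a' only when followed by 'c'.
String: 'cbbabcaabaaabacb'
Checking each position where char is 'a':
  pos 3: 'a' -> no (next='b')
  pos 6: 'a' -> no (next='a')
  pos 7: 'a' -> no (next='b')
  pos 9: 'a' -> no (next='a')
  pos 10: 'a' -> no (next='a')
  pos 11: 'a' -> no (next='b')
  pos 13: 'a' -> MATCH (next='c')
Matching positions: [13]
Count: 1

1


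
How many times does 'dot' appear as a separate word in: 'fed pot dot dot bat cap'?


Scanning each word for exact match 'dot':
  Word 1: 'fed' -> no
  Word 2: 'pot' -> no
  Word 3: 'dot' -> MATCH
  Word 4: 'dot' -> MATCH
  Word 5: 'bat' -> no
  Word 6: 'cap' -> no
Total matches: 2

2


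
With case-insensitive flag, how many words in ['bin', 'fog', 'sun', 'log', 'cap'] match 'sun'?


Case-insensitive matching: compare each word's lowercase form to 'sun'.
  'bin' -> lower='bin' -> no
  'fog' -> lower='fog' -> no
  'sun' -> lower='sun' -> MATCH
  'log' -> lower='log' -> no
  'cap' -> lower='cap' -> no
Matches: ['sun']
Count: 1

1


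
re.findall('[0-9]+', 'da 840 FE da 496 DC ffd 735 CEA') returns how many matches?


Pattern '[0-9]+' finds one or more digits.
Text: 'da 840 FE da 496 DC ffd 735 CEA'
Scanning for matches:
  Match 1: '840'
  Match 2: '496'
  Match 3: '735'
Total matches: 3

3


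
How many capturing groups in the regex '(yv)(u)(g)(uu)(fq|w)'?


To count capturing groups, count each '(' that starts a group.
Pattern: '(yv)(u)(g)(uu)(fq|w)'
Walking through the pattern:
  Position 0: '(' -> group #1
  Position 4: '(' -> group #2
  Position 7: '(' -> group #3
  Position 10: '(' -> group #4
  Position 14: '(' -> group #5
Total capturing groups: 5

5


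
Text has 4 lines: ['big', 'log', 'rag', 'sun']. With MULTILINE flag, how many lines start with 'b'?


With MULTILINE flag, ^ matches the start of each line.
Lines: ['big', 'log', 'rag', 'sun']
Checking which lines start with 'b':
  Line 1: 'big' -> MATCH
  Line 2: 'log' -> no
  Line 3: 'rag' -> no
  Line 4: 'sun' -> no
Matching lines: ['big']
Count: 1

1


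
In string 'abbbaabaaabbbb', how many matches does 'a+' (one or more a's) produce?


Pattern 'a+' matches one or more consecutive a's.
String: 'abbbaabaaabbbb'
Scanning for runs of a:
  Match 1: 'a' (length 1)
  Match 2: 'aa' (length 2)
  Match 3: 'aaa' (length 3)
Total matches: 3

3


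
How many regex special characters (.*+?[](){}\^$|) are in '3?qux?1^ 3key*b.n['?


Regex special characters are: . * + ? [ ] ( ) { } \ ^ $ |
Scanning '3?qux?1^ 3key*b.n[':
  pos 1: '?' -> SPECIAL
  pos 5: '?' -> SPECIAL
  pos 7: '^' -> SPECIAL
  pos 13: '*' -> SPECIAL
  pos 15: '.' -> SPECIAL
  pos 17: '[' -> SPECIAL
Special chars found: ['?', '?', '^', '*', '.', '[']
Total: 6

6


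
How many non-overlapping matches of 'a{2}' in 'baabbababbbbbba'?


Pattern 'a{2}' matches exactly 2 consecutive a's (greedy, non-overlapping).
String: 'baabbababbbbbba'
Scanning for runs of a's:
  Run at pos 1: 'aa' (length 2) -> 1 match(es)
  Run at pos 5: 'a' (length 1) -> 0 match(es)
  Run at pos 7: 'a' (length 1) -> 0 match(es)
  Run at pos 14: 'a' (length 1) -> 0 match(es)
Matches found: ['aa']
Total: 1

1


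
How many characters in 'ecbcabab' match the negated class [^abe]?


Negated class [^abe] matches any char NOT in {a, b, e}
Scanning 'ecbcabab':
  pos 0: 'e' -> no (excluded)
  pos 1: 'c' -> MATCH
  pos 2: 'b' -> no (excluded)
  pos 3: 'c' -> MATCH
  pos 4: 'a' -> no (excluded)
  pos 5: 'b' -> no (excluded)
  pos 6: 'a' -> no (excluded)
  pos 7: 'b' -> no (excluded)
Total matches: 2

2


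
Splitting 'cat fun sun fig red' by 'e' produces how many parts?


Splitting by 'e' breaks the string at each occurrence of the separator.
Text: 'cat fun sun fig red'
Parts after split:
  Part 1: 'cat fun sun fig r'
  Part 2: 'd'
Total parts: 2

2


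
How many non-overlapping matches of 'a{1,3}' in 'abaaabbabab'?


Pattern 'a{1,3}' matches between 1 and 3 consecutive a's (greedy).
String: 'abaaabbabab'
Finding runs of a's and applying greedy matching:
  Run at pos 0: 'a' (length 1)
  Run at pos 2: 'aaa' (length 3)
  Run at pos 7: 'a' (length 1)
  Run at pos 9: 'a' (length 1)
Matches: ['a', 'aaa', 'a', 'a']
Count: 4

4


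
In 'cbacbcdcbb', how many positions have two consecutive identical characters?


Looking for consecutive identical characters in 'cbacbcdcbb':
  pos 0-1: 'c' vs 'b' -> different
  pos 1-2: 'b' vs 'a' -> different
  pos 2-3: 'a' vs 'c' -> different
  pos 3-4: 'c' vs 'b' -> different
  pos 4-5: 'b' vs 'c' -> different
  pos 5-6: 'c' vs 'd' -> different
  pos 6-7: 'd' vs 'c' -> different
  pos 7-8: 'c' vs 'b' -> different
  pos 8-9: 'b' vs 'b' -> MATCH ('bb')
Consecutive identical pairs: ['bb']
Count: 1

1


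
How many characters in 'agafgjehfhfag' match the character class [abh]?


Character class [abh] matches any of: {a, b, h}
Scanning string 'agafgjehfhfag' character by character:
  pos 0: 'a' -> MATCH
  pos 1: 'g' -> no
  pos 2: 'a' -> MATCH
  pos 3: 'f' -> no
  pos 4: 'g' -> no
  pos 5: 'j' -> no
  pos 6: 'e' -> no
  pos 7: 'h' -> MATCH
  pos 8: 'f' -> no
  pos 9: 'h' -> MATCH
  pos 10: 'f' -> no
  pos 11: 'a' -> MATCH
  pos 12: 'g' -> no
Total matches: 5

5


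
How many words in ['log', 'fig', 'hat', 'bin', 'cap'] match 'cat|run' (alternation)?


Alternation 'cat|run' matches either 'cat' or 'run'.
Checking each word:
  'log' -> no
  'fig' -> no
  'hat' -> no
  'bin' -> no
  'cap' -> no
Matches: []
Count: 0

0


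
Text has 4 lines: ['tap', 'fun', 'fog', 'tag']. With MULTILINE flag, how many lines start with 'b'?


With MULTILINE flag, ^ matches the start of each line.
Lines: ['tap', 'fun', 'fog', 'tag']
Checking which lines start with 'b':
  Line 1: 'tap' -> no
  Line 2: 'fun' -> no
  Line 3: 'fog' -> no
  Line 4: 'tag' -> no
Matching lines: []
Count: 0

0


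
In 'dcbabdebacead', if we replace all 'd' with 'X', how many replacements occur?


re.sub('d', 'X', text) replaces every occurrence of 'd' with 'X'.
Text: 'dcbabdebacead'
Scanning for 'd':
  pos 0: 'd' -> replacement #1
  pos 5: 'd' -> replacement #2
  pos 12: 'd' -> replacement #3
Total replacements: 3

3


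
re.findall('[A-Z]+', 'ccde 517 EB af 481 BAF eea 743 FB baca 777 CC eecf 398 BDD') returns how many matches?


Pattern '[A-Z]+' finds one or more uppercase letters.
Text: 'ccde 517 EB af 481 BAF eea 743 FB baca 777 CC eecf 398 BDD'
Scanning for matches:
  Match 1: 'EB'
  Match 2: 'BAF'
  Match 3: 'FB'
  Match 4: 'CC'
  Match 5: 'BDD'
Total matches: 5

5


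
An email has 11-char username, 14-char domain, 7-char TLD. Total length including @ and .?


An email address has format: username@domain.tld
Username length: 11
'@' character: 1
Domain length: 14
'.' character: 1
TLD length: 7
Total = 11 + 1 + 14 + 1 + 7 = 34

34


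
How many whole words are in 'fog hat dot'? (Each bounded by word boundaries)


Word boundaries (\b) mark the start/end of each word.
Text: 'fog hat dot'
Splitting by whitespace:
  Word 1: 'fog'
  Word 2: 'hat'
  Word 3: 'dot'
Total whole words: 3

3


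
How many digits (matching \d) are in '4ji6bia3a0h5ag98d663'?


\d matches any digit 0-9.
Scanning '4ji6bia3a0h5ag98d663':
  pos 0: '4' -> DIGIT
  pos 3: '6' -> DIGIT
  pos 7: '3' -> DIGIT
  pos 9: '0' -> DIGIT
  pos 11: '5' -> DIGIT
  pos 14: '9' -> DIGIT
  pos 15: '8' -> DIGIT
  pos 17: '6' -> DIGIT
  pos 18: '6' -> DIGIT
  pos 19: '3' -> DIGIT
Digits found: ['4', '6', '3', '0', '5', '9', '8', '6', '6', '3']
Total: 10

10


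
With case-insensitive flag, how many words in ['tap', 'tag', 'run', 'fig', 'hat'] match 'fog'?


Case-insensitive matching: compare each word's lowercase form to 'fog'.
  'tap' -> lower='tap' -> no
  'tag' -> lower='tag' -> no
  'run' -> lower='run' -> no
  'fig' -> lower='fig' -> no
  'hat' -> lower='hat' -> no
Matches: []
Count: 0

0


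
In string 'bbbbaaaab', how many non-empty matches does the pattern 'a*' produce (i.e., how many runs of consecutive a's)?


Pattern 'a*' matches zero or more a's. We want non-empty runs of consecutive a's.
String: 'bbbbaaaab'
Walking through the string to find runs of a's:
  Run 1: positions 4-7 -> 'aaaa'
Non-empty runs found: ['aaaa']
Count: 1

1


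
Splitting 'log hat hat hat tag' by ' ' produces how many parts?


Splitting by ' ' breaks the string at each occurrence of the separator.
Text: 'log hat hat hat tag'
Parts after split:
  Part 1: 'log'
  Part 2: 'hat'
  Part 3: 'hat'
  Part 4: 'hat'
  Part 5: 'tag'
Total parts: 5

5


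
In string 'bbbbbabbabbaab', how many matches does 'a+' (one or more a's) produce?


Pattern 'a+' matches one or more consecutive a's.
String: 'bbbbbabbabbaab'
Scanning for runs of a:
  Match 1: 'a' (length 1)
  Match 2: 'a' (length 1)
  Match 3: 'aa' (length 2)
Total matches: 3

3


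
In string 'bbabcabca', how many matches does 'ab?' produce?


Pattern 'ab?' matches 'a' optionally followed by 'b'.
String: 'bbabcabca'
Scanning left to right for 'a' then checking next char:
  Match 1: 'ab' (a followed by b)
  Match 2: 'ab' (a followed by b)
  Match 3: 'a' (a not followed by b)
Total matches: 3

3


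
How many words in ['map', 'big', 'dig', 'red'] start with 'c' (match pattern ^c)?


Pattern ^c anchors to start of word. Check which words begin with 'c':
  'map' -> no
  'big' -> no
  'dig' -> no
  'red' -> no
Matching words: []
Count: 0

0


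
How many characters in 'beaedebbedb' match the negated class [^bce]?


Negated class [^bce] matches any char NOT in {b, c, e}
Scanning 'beaedebbedb':
  pos 0: 'b' -> no (excluded)
  pos 1: 'e' -> no (excluded)
  pos 2: 'a' -> MATCH
  pos 3: 'e' -> no (excluded)
  pos 4: 'd' -> MATCH
  pos 5: 'e' -> no (excluded)
  pos 6: 'b' -> no (excluded)
  pos 7: 'b' -> no (excluded)
  pos 8: 'e' -> no (excluded)
  pos 9: 'd' -> MATCH
  pos 10: 'b' -> no (excluded)
Total matches: 3

3


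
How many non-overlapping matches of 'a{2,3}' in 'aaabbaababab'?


Pattern 'a{2,3}' matches between 2 and 3 consecutive a's (greedy).
String: 'aaabbaababab'
Finding runs of a's and applying greedy matching:
  Run at pos 0: 'aaa' (length 3)
  Run at pos 5: 'aa' (length 2)
  Run at pos 8: 'a' (length 1)
  Run at pos 10: 'a' (length 1)
Matches: ['aaa', 'aa']
Count: 2

2


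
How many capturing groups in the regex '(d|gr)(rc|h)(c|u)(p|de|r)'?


To count capturing groups, count each '(' that starts a group.
Pattern: '(d|gr)(rc|h)(c|u)(p|de|r)'
Walking through the pattern:
  Position 0: '(' -> group #1
  Position 6: '(' -> group #2
  Position 12: '(' -> group #3
  Position 17: '(' -> group #4
Total capturing groups: 4

4


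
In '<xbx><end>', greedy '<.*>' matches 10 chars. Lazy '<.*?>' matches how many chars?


Greedy '<.*>' tries to match as MUCH as possible.
Lazy '<.*?>' tries to match as LITTLE as possible.

String: '<xbx><end>'
Greedy '<.*>' starts at first '<' and extends to the LAST '>': '<xbx><end>' (10 chars)
Lazy '<.*?>' starts at first '<' and stops at the FIRST '>': '<xbx>' (5 chars)

5


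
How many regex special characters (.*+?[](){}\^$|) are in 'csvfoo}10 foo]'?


Regex special characters are: . * + ? [ ] ( ) { } \ ^ $ |
Scanning 'csvfoo}10 foo]':
  pos 6: '}' -> SPECIAL
  pos 13: ']' -> SPECIAL
Special chars found: ['}', ']']
Total: 2

2


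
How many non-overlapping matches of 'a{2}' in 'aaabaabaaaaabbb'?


Pattern 'a{2}' matches exactly 2 consecutive a's (greedy, non-overlapping).
String: 'aaabaabaaaaabbb'
Scanning for runs of a's:
  Run at pos 0: 'aaa' (length 3) -> 1 match(es)
  Run at pos 4: 'aa' (length 2) -> 1 match(es)
  Run at pos 7: 'aaaaa' (length 5) -> 2 match(es)
Matches found: ['aa', 'aa', 'aa', 'aa']
Total: 4

4


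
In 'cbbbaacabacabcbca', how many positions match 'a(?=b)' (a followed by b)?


Lookahead 'a(?=b)' matches 'a' only when followed by 'b'.
String: 'cbbbaacabacabcbca'
Checking each position where char is 'a':
  pos 4: 'a' -> no (next='a')
  pos 5: 'a' -> no (next='c')
  pos 7: 'a' -> MATCH (next='b')
  pos 9: 'a' -> no (next='c')
  pos 11: 'a' -> MATCH (next='b')
Matching positions: [7, 11]
Count: 2

2


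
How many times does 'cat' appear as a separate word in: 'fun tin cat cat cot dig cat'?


Scanning each word for exact match 'cat':
  Word 1: 'fun' -> no
  Word 2: 'tin' -> no
  Word 3: 'cat' -> MATCH
  Word 4: 'cat' -> MATCH
  Word 5: 'cot' -> no
  Word 6: 'dig' -> no
  Word 7: 'cat' -> MATCH
Total matches: 3

3


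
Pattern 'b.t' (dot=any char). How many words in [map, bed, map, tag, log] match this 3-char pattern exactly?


Pattern 'b.t' means: starts with 'b', any single char, ends with 't'.
Checking each word (must be exactly 3 chars):
  'map' (len=3): no
  'bed' (len=3): no
  'map' (len=3): no
  'tag' (len=3): no
  'log' (len=3): no
Matching words: []
Total: 0

0


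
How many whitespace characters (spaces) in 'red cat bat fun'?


\s matches whitespace characters (spaces, tabs, etc.).
Text: 'red cat bat fun'
This text has 4 words separated by spaces.
Number of spaces = number of words - 1 = 4 - 1 = 3

3


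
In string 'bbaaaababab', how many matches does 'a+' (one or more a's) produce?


Pattern 'a+' matches one or more consecutive a's.
String: 'bbaaaababab'
Scanning for runs of a:
  Match 1: 'aaaa' (length 4)
  Match 2: 'a' (length 1)
  Match 3: 'a' (length 1)
Total matches: 3

3


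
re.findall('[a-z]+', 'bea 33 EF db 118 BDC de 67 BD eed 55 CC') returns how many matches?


Pattern '[a-z]+' finds one or more lowercase letters.
Text: 'bea 33 EF db 118 BDC de 67 BD eed 55 CC'
Scanning for matches:
  Match 1: 'bea'
  Match 2: 'db'
  Match 3: 'de'
  Match 4: 'eed'
Total matches: 4

4


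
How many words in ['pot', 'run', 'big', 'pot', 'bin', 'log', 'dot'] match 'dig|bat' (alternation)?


Alternation 'dig|bat' matches either 'dig' or 'bat'.
Checking each word:
  'pot' -> no
  'run' -> no
  'big' -> no
  'pot' -> no
  'bin' -> no
  'log' -> no
  'dot' -> no
Matches: []
Count: 0

0


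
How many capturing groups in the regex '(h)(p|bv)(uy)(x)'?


To count capturing groups, count each '(' that starts a group.
Pattern: '(h)(p|bv)(uy)(x)'
Walking through the pattern:
  Position 0: '(' -> group #1
  Position 3: '(' -> group #2
  Position 9: '(' -> group #3
  Position 13: '(' -> group #4
Total capturing groups: 4

4


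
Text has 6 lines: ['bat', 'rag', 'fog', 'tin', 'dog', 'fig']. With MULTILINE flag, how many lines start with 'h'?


With MULTILINE flag, ^ matches the start of each line.
Lines: ['bat', 'rag', 'fog', 'tin', 'dog', 'fig']
Checking which lines start with 'h':
  Line 1: 'bat' -> no
  Line 2: 'rag' -> no
  Line 3: 'fog' -> no
  Line 4: 'tin' -> no
  Line 5: 'dog' -> no
  Line 6: 'fig' -> no
Matching lines: []
Count: 0

0


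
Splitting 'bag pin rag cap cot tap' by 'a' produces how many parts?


Splitting by 'a' breaks the string at each occurrence of the separator.
Text: 'bag pin rag cap cot tap'
Parts after split:
  Part 1: 'b'
  Part 2: 'g pin r'
  Part 3: 'g c'
  Part 4: 'p cot t'
  Part 5: 'p'
Total parts: 5

5


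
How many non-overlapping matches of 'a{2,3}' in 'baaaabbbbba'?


Pattern 'a{2,3}' matches between 2 and 3 consecutive a's (greedy).
String: 'baaaabbbbba'
Finding runs of a's and applying greedy matching:
  Run at pos 1: 'aaaa' (length 4)
  Run at pos 10: 'a' (length 1)
Matches: ['aaa']
Count: 1

1


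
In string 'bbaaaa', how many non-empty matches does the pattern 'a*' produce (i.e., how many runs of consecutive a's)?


Pattern 'a*' matches zero or more a's. We want non-empty runs of consecutive a's.
String: 'bbaaaa'
Walking through the string to find runs of a's:
  Run 1: positions 2-5 -> 'aaaa'
Non-empty runs found: ['aaaa']
Count: 1

1


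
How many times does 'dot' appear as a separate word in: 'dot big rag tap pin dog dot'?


Scanning each word for exact match 'dot':
  Word 1: 'dot' -> MATCH
  Word 2: 'big' -> no
  Word 3: 'rag' -> no
  Word 4: 'tap' -> no
  Word 5: 'pin' -> no
  Word 6: 'dog' -> no
  Word 7: 'dot' -> MATCH
Total matches: 2

2


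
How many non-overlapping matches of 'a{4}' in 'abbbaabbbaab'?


Pattern 'a{4}' matches exactly 4 consecutive a's (greedy, non-overlapping).
String: 'abbbaabbbaab'
Scanning for runs of a's:
  Run at pos 0: 'a' (length 1) -> 0 match(es)
  Run at pos 4: 'aa' (length 2) -> 0 match(es)
  Run at pos 9: 'aa' (length 2) -> 0 match(es)
Matches found: []
Total: 0

0


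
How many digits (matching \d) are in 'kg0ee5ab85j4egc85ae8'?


\d matches any digit 0-9.
Scanning 'kg0ee5ab85j4egc85ae8':
  pos 2: '0' -> DIGIT
  pos 5: '5' -> DIGIT
  pos 8: '8' -> DIGIT
  pos 9: '5' -> DIGIT
  pos 11: '4' -> DIGIT
  pos 15: '8' -> DIGIT
  pos 16: '5' -> DIGIT
  pos 19: '8' -> DIGIT
Digits found: ['0', '5', '8', '5', '4', '8', '5', '8']
Total: 8

8


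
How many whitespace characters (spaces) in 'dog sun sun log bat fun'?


\s matches whitespace characters (spaces, tabs, etc.).
Text: 'dog sun sun log bat fun'
This text has 6 words separated by spaces.
Number of spaces = number of words - 1 = 6 - 1 = 5

5


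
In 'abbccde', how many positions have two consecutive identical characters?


Looking for consecutive identical characters in 'abbccde':
  pos 0-1: 'a' vs 'b' -> different
  pos 1-2: 'b' vs 'b' -> MATCH ('bb')
  pos 2-3: 'b' vs 'c' -> different
  pos 3-4: 'c' vs 'c' -> MATCH ('cc')
  pos 4-5: 'c' vs 'd' -> different
  pos 5-6: 'd' vs 'e' -> different
Consecutive identical pairs: ['bb', 'cc']
Count: 2

2


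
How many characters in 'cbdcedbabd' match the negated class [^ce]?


Negated class [^ce] matches any char NOT in {c, e}
Scanning 'cbdcedbabd':
  pos 0: 'c' -> no (excluded)
  pos 1: 'b' -> MATCH
  pos 2: 'd' -> MATCH
  pos 3: 'c' -> no (excluded)
  pos 4: 'e' -> no (excluded)
  pos 5: 'd' -> MATCH
  pos 6: 'b' -> MATCH
  pos 7: 'a' -> MATCH
  pos 8: 'b' -> MATCH
  pos 9: 'd' -> MATCH
Total matches: 7

7


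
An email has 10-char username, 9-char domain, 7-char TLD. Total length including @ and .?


An email address has format: username@domain.tld
Username length: 10
'@' character: 1
Domain length: 9
'.' character: 1
TLD length: 7
Total = 10 + 1 + 9 + 1 + 7 = 28

28


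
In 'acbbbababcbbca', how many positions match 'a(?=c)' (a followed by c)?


Lookahead 'a(?=c)' matches 'a' only when followed by 'c'.
String: 'acbbbababcbbca'
Checking each position where char is 'a':
  pos 0: 'a' -> MATCH (next='c')
  pos 5: 'a' -> no (next='b')
  pos 7: 'a' -> no (next='b')
Matching positions: [0]
Count: 1

1


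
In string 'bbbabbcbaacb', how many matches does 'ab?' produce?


Pattern 'ab?' matches 'a' optionally followed by 'b'.
String: 'bbbabbcbaacb'
Scanning left to right for 'a' then checking next char:
  Match 1: 'ab' (a followed by b)
  Match 2: 'a' (a not followed by b)
  Match 3: 'a' (a not followed by b)
Total matches: 3

3


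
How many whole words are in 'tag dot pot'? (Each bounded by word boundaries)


Word boundaries (\b) mark the start/end of each word.
Text: 'tag dot pot'
Splitting by whitespace:
  Word 1: 'tag'
  Word 2: 'dot'
  Word 3: 'pot'
Total whole words: 3

3


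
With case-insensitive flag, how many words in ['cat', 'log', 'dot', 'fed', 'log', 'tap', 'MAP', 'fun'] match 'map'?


Case-insensitive matching: compare each word's lowercase form to 'map'.
  'cat' -> lower='cat' -> no
  'log' -> lower='log' -> no
  'dot' -> lower='dot' -> no
  'fed' -> lower='fed' -> no
  'log' -> lower='log' -> no
  'tap' -> lower='tap' -> no
  'MAP' -> lower='map' -> MATCH
  'fun' -> lower='fun' -> no
Matches: ['MAP']
Count: 1

1


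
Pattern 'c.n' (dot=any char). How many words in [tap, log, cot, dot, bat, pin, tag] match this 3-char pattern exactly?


Pattern 'c.n' means: starts with 'c', any single char, ends with 'n'.
Checking each word (must be exactly 3 chars):
  'tap' (len=3): no
  'log' (len=3): no
  'cot' (len=3): no
  'dot' (len=3): no
  'bat' (len=3): no
  'pin' (len=3): no
  'tag' (len=3): no
Matching words: []
Total: 0

0


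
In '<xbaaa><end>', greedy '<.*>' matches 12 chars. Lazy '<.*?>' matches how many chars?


Greedy '<.*>' tries to match as MUCH as possible.
Lazy '<.*?>' tries to match as LITTLE as possible.

String: '<xbaaa><end>'
Greedy '<.*>' starts at first '<' and extends to the LAST '>': '<xbaaa><end>' (12 chars)
Lazy '<.*?>' starts at first '<' and stops at the FIRST '>': '<xbaaa>' (7 chars)

7


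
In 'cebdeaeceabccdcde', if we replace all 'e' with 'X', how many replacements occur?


re.sub('e', 'X', text) replaces every occurrence of 'e' with 'X'.
Text: 'cebdeaeceabccdcde'
Scanning for 'e':
  pos 1: 'e' -> replacement #1
  pos 4: 'e' -> replacement #2
  pos 6: 'e' -> replacement #3
  pos 8: 'e' -> replacement #4
  pos 16: 'e' -> replacement #5
Total replacements: 5

5


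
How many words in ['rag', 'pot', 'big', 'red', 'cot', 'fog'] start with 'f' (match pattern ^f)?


Pattern ^f anchors to start of word. Check which words begin with 'f':
  'rag' -> no
  'pot' -> no
  'big' -> no
  'red' -> no
  'cot' -> no
  'fog' -> MATCH (starts with 'f')
Matching words: ['fog']
Count: 1

1


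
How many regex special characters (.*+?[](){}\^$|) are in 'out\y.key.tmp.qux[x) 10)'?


Regex special characters are: . * + ? [ ] ( ) { } \ ^ $ |
Scanning 'out\y.key.tmp.qux[x) 10)':
  pos 3: '\' -> SPECIAL
  pos 5: '.' -> SPECIAL
  pos 9: '.' -> SPECIAL
  pos 13: '.' -> SPECIAL
  pos 17: '[' -> SPECIAL
  pos 19: ')' -> SPECIAL
  pos 23: ')' -> SPECIAL
Special chars found: ['\\', '.', '.', '.', '[', ')', ')']
Total: 7

7


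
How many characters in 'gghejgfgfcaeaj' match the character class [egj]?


Character class [egj] matches any of: {e, g, j}
Scanning string 'gghejgfgfcaeaj' character by character:
  pos 0: 'g' -> MATCH
  pos 1: 'g' -> MATCH
  pos 2: 'h' -> no
  pos 3: 'e' -> MATCH
  pos 4: 'j' -> MATCH
  pos 5: 'g' -> MATCH
  pos 6: 'f' -> no
  pos 7: 'g' -> MATCH
  pos 8: 'f' -> no
  pos 9: 'c' -> no
  pos 10: 'a' -> no
  pos 11: 'e' -> MATCH
  pos 12: 'a' -> no
  pos 13: 'j' -> MATCH
Total matches: 8

8


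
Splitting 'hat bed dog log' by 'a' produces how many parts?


Splitting by 'a' breaks the string at each occurrence of the separator.
Text: 'hat bed dog log'
Parts after split:
  Part 1: 'h'
  Part 2: 't bed dog log'
Total parts: 2

2


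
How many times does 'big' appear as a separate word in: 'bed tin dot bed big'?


Scanning each word for exact match 'big':
  Word 1: 'bed' -> no
  Word 2: 'tin' -> no
  Word 3: 'dot' -> no
  Word 4: 'bed' -> no
  Word 5: 'big' -> MATCH
Total matches: 1

1


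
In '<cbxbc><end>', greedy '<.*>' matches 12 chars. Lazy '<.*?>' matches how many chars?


Greedy '<.*>' tries to match as MUCH as possible.
Lazy '<.*?>' tries to match as LITTLE as possible.

String: '<cbxbc><end>'
Greedy '<.*>' starts at first '<' and extends to the LAST '>': '<cbxbc><end>' (12 chars)
Lazy '<.*?>' starts at first '<' and stops at the FIRST '>': '<cbxbc>' (7 chars)

7


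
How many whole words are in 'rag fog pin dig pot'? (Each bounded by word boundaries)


Word boundaries (\b) mark the start/end of each word.
Text: 'rag fog pin dig pot'
Splitting by whitespace:
  Word 1: 'rag'
  Word 2: 'fog'
  Word 3: 'pin'
  Word 4: 'dig'
  Word 5: 'pot'
Total whole words: 5

5


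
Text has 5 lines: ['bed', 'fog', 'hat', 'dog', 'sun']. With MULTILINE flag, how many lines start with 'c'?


With MULTILINE flag, ^ matches the start of each line.
Lines: ['bed', 'fog', 'hat', 'dog', 'sun']
Checking which lines start with 'c':
  Line 1: 'bed' -> no
  Line 2: 'fog' -> no
  Line 3: 'hat' -> no
  Line 4: 'dog' -> no
  Line 5: 'sun' -> no
Matching lines: []
Count: 0

0


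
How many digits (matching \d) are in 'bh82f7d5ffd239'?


\d matches any digit 0-9.
Scanning 'bh82f7d5ffd239':
  pos 2: '8' -> DIGIT
  pos 3: '2' -> DIGIT
  pos 5: '7' -> DIGIT
  pos 7: '5' -> DIGIT
  pos 11: '2' -> DIGIT
  pos 12: '3' -> DIGIT
  pos 13: '9' -> DIGIT
Digits found: ['8', '2', '7', '5', '2', '3', '9']
Total: 7

7


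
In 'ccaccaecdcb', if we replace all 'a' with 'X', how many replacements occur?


re.sub('a', 'X', text) replaces every occurrence of 'a' with 'X'.
Text: 'ccaccaecdcb'
Scanning for 'a':
  pos 2: 'a' -> replacement #1
  pos 5: 'a' -> replacement #2
Total replacements: 2

2


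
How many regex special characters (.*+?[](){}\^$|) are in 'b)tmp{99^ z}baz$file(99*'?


Regex special characters are: . * + ? [ ] ( ) { } \ ^ $ |
Scanning 'b)tmp{99^ z}baz$file(99*':
  pos 1: ')' -> SPECIAL
  pos 5: '{' -> SPECIAL
  pos 8: '^' -> SPECIAL
  pos 11: '}' -> SPECIAL
  pos 15: '$' -> SPECIAL
  pos 20: '(' -> SPECIAL
  pos 23: '*' -> SPECIAL
Special chars found: [')', '{', '^', '}', '$', '(', '*']
Total: 7

7


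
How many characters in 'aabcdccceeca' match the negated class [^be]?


Negated class [^be] matches any char NOT in {b, e}
Scanning 'aabcdccceeca':
  pos 0: 'a' -> MATCH
  pos 1: 'a' -> MATCH
  pos 2: 'b' -> no (excluded)
  pos 3: 'c' -> MATCH
  pos 4: 'd' -> MATCH
  pos 5: 'c' -> MATCH
  pos 6: 'c' -> MATCH
  pos 7: 'c' -> MATCH
  pos 8: 'e' -> no (excluded)
  pos 9: 'e' -> no (excluded)
  pos 10: 'c' -> MATCH
  pos 11: 'a' -> MATCH
Total matches: 9

9


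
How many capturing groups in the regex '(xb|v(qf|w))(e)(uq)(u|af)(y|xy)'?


To count capturing groups, count each '(' that starts a group.
Pattern: '(xb|v(qf|w))(e)(uq)(u|af)(y|xy)'
Walking through the pattern:
  Position 0: '(' -> group #1
  Position 5: '(' -> group #2
  Position 12: '(' -> group #3
  Position 15: '(' -> group #4
  Position 19: '(' -> group #5
  Position 25: '(' -> group #6
Total capturing groups: 6

6


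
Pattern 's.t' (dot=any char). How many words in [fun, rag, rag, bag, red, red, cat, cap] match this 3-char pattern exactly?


Pattern 's.t' means: starts with 's', any single char, ends with 't'.
Checking each word (must be exactly 3 chars):
  'fun' (len=3): no
  'rag' (len=3): no
  'rag' (len=3): no
  'bag' (len=3): no
  'red' (len=3): no
  'red' (len=3): no
  'cat' (len=3): no
  'cap' (len=3): no
Matching words: []
Total: 0

0


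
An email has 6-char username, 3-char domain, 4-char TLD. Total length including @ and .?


An email address has format: username@domain.tld
Username length: 6
'@' character: 1
Domain length: 3
'.' character: 1
TLD length: 4
Total = 6 + 1 + 3 + 1 + 4 = 15

15


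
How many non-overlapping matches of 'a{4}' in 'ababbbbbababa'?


Pattern 'a{4}' matches exactly 4 consecutive a's (greedy, non-overlapping).
String: 'ababbbbbababa'
Scanning for runs of a's:
  Run at pos 0: 'a' (length 1) -> 0 match(es)
  Run at pos 2: 'a' (length 1) -> 0 match(es)
  Run at pos 8: 'a' (length 1) -> 0 match(es)
  Run at pos 10: 'a' (length 1) -> 0 match(es)
  Run at pos 12: 'a' (length 1) -> 0 match(es)
Matches found: []
Total: 0

0


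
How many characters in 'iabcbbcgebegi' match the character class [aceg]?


Character class [aceg] matches any of: {a, c, e, g}
Scanning string 'iabcbbcgebegi' character by character:
  pos 0: 'i' -> no
  pos 1: 'a' -> MATCH
  pos 2: 'b' -> no
  pos 3: 'c' -> MATCH
  pos 4: 'b' -> no
  pos 5: 'b' -> no
  pos 6: 'c' -> MATCH
  pos 7: 'g' -> MATCH
  pos 8: 'e' -> MATCH
  pos 9: 'b' -> no
  pos 10: 'e' -> MATCH
  pos 11: 'g' -> MATCH
  pos 12: 'i' -> no
Total matches: 7

7


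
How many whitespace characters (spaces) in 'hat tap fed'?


\s matches whitespace characters (spaces, tabs, etc.).
Text: 'hat tap fed'
This text has 3 words separated by spaces.
Number of spaces = number of words - 1 = 3 - 1 = 2

2


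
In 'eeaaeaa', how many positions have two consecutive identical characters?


Looking for consecutive identical characters in 'eeaaeaa':
  pos 0-1: 'e' vs 'e' -> MATCH ('ee')
  pos 1-2: 'e' vs 'a' -> different
  pos 2-3: 'a' vs 'a' -> MATCH ('aa')
  pos 3-4: 'a' vs 'e' -> different
  pos 4-5: 'e' vs 'a' -> different
  pos 5-6: 'a' vs 'a' -> MATCH ('aa')
Consecutive identical pairs: ['ee', 'aa', 'aa']
Count: 3

3


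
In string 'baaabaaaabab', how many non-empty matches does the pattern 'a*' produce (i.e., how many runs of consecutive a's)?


Pattern 'a*' matches zero or more a's. We want non-empty runs of consecutive a's.
String: 'baaabaaaabab'
Walking through the string to find runs of a's:
  Run 1: positions 1-3 -> 'aaa'
  Run 2: positions 5-8 -> 'aaaa'
  Run 3: positions 10-10 -> 'a'
Non-empty runs found: ['aaa', 'aaaa', 'a']
Count: 3

3
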